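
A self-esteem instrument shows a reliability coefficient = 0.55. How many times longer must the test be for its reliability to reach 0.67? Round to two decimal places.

Rearranging the Spearman-Brown formula for n,
n = r*(1 − r) / [ r (1 − r*) ]
n = 0.67 × (1 − 0.55) / [ 0.55 × (1 − 0.67) ]
  = 0.3015 / 0.1815 = 1.6612

1.66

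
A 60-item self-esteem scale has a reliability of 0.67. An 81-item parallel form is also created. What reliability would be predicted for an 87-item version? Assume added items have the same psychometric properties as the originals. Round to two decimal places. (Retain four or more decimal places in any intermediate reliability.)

0.75

Only the ratio of lengths matters: n = 87/60 = 1.4500
r_{87} = n·r / (1 + (n − 1)·r) = 0.9715 / 1.3015 ≈ 0.7464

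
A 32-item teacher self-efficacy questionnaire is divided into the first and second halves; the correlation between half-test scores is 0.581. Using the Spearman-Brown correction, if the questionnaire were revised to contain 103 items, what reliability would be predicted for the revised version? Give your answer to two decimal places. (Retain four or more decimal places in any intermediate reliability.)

First correct the split-half correlation to full-test reliability: r_full = 2 × 0.581 / (1 + 0.581) ≈ 0.7350
Length factor from 32 to 103 items: n = 103/32 = 3.2188
r_new = n·r_full / (1 + (n − 1)·r_full) = 2.3658 / 2.6308 ≈ 0.8993

0.90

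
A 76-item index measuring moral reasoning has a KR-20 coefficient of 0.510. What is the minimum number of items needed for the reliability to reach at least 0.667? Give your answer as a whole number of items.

147

n = 0.667(1 − 0.510) / [0.510(1 − 0.667)]
n = 0.326830 / 0.169830 ≈ 1.9245
So the test needs 1.9245 × 76 ≈ 146.26 items; rounding up, 147.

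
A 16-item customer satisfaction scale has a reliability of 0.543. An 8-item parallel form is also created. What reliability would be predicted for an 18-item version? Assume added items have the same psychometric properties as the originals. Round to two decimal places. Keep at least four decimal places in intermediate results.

The 8-item form is not needed; work directly from the 16-item form with n = 18/16 = 1.1250.
r_{18} = n·r / (1 + (n − 1)·r) = 0.6109 / 1.0679 ≈ 0.5721

0.57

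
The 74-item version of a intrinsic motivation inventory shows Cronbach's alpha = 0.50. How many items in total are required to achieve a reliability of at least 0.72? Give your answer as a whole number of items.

191

n = 0.72(1 − 0.50) / [0.50(1 − 0.72)]
  = 0.3600 / 0.1400 = 2.5714
Items needed = n × 74 = 2.5714 × 74 ≈ 190.28 → round up to 191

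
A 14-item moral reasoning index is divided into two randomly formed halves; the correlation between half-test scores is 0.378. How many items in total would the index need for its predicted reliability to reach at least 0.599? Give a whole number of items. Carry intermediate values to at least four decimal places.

18

r_full = 2(0.378)/(1 + 0.378) = 0.5486
n = r_tgt(1 − r_full) / [r_full(1 − r_tgt)] = 0.599 × 0.4514 / (0.5486 × 0.401) ≈ 1.2291
Items = 1.2291 × 14 ≈ 17.21 → 18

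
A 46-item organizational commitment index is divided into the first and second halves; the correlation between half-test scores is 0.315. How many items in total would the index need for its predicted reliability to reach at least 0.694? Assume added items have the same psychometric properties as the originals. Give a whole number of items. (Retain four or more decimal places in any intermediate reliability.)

114

r_full = 2(0.315)/(1 + 0.315) = 0.4791
n = r_tgt(1 − r_full) / [r_full(1 − r_tgt)] = 0.694 × 0.5209 / (0.4791 × 0.306) ≈ 2.4658
Items = 2.4658 × 46 ≈ 113.43 → 114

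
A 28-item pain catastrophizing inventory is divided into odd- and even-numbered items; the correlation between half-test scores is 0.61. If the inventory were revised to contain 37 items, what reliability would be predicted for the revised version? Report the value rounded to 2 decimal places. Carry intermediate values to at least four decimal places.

0.81

First correct the split-half correlation to full-test reliability: r_full = 2 × 0.61 / (1 + 0.61) ≈ 0.7578
Then adjust to 37 items: n = 37/28 = 1.3214
r_new = n·r_full / (1 + (n − 1)·r_full) = 1.0014 / 1.2436 ≈ 0.8052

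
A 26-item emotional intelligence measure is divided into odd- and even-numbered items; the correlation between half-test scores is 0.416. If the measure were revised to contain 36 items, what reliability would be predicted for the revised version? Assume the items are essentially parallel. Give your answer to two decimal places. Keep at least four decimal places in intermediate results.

First correct the split-half correlation to full-test reliability: r_full = 2 × 0.416 / (1 + 0.416) ≈ 0.5876
Length factor from 26 to 36 items: n = 36/26 = 1.3846
r_new = n·r_full / (1 + (n − 1)·r_full) = 0.8136 / 1.2260 ≈ 0.6636

0.66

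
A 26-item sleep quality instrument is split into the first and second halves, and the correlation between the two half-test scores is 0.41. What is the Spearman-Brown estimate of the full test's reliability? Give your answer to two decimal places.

The full test is twice the length of either half (n = 2).
r_full = 2(0.41) / (1 + 0.41)
       = 0.8200 / 1.4100 = 0.5816

0.58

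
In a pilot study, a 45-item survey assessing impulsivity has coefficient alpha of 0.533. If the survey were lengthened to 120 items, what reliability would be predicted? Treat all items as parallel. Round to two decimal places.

0.75

Length ratio n = 120/45 = 2.6667
Spearman-Brown: r_new = n·r / (1 + (n − 1)·r)
r_new = (2.6667 × 0.533) / (1 + (2.6667 − 1) × 0.533)
     = 1.4214 / 1.8884 = 0.7527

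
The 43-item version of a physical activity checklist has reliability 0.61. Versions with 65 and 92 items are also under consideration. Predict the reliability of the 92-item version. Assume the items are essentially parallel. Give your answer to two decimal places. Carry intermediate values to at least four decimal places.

0.77

Only the ratio of lengths matters: n = 92/43 = 2.1395
r_{92} = n·r / (1 + (n − 1)·r) = 1.3051 / 1.6951 ≈ 0.7699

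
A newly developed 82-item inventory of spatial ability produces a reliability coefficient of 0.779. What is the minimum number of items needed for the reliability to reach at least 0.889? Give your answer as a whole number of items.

Spearman-Brown solved for the length factor n:
n = r_target (1 − r_old) / [ r_old (1 − r_target) ]
n = 0.889 × (1 − 0.779) / [ 0.779 × (1 − 0.889) ]
n = 0.196469 / 0.086469 ≈ 2.2721
2.2721 × 82 = 186.31 → 187 items

187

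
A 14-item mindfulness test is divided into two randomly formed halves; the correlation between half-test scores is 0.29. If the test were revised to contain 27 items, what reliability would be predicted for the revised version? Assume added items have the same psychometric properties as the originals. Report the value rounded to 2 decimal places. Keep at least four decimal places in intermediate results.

Spearman-Brown correction (n = 2): r_full = 2·0.29/(1 + 0.29) = 0.4496
Then adjust to 27 items: n = 27/14 = 1.9286
r_new = n·r_full / (1 + (n − 1)·r_full) = 0.8671 / 1.4175 ≈ 0.6117

0.61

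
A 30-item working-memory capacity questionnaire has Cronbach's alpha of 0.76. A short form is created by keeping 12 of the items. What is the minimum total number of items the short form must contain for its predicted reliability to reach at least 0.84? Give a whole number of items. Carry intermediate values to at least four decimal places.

50

First, r for the 12-item form: n = 12/30 = 0.4000, so r_12 = 0.4000·0.76/(1 + (0.4000 − 1)·0.76) = 0.5588
Then solve for n' with r_old = 0.5588, r_target = 0.84: n' = 0.84(1 − 0.5588)/[0.5588(1 − 0.84)] = 4.1451
Total items = 4.1451 × 12 = 49.74, rounded up to 50.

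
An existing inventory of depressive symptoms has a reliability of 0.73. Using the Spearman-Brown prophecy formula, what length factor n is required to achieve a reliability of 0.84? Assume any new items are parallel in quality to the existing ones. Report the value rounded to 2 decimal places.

Rearranging the Spearman-Brown formula for n,
n = r*(1 − r) / [ r (1 − r*) ]
n = 0.84(1 − 0.73) / [0.73(1 − 0.84)]
  = 0.2268 / 0.1168 = 1.9418

1.94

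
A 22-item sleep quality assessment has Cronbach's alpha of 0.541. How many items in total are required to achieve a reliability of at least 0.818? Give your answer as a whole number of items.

n = 0.818(1 − 0.541) / [0.541(1 − 0.818)]
n = 0.375462 / 0.098462 ≈ 3.8133
So the test needs 3.8133 × 22 ≈ 83.89 items; rounding up, 84.

84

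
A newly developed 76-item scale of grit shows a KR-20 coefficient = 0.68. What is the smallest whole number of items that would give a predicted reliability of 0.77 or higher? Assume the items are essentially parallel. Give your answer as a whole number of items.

120

n = 0.77(1 − 0.68) / [0.68(1 − 0.77)]
n = 0.2464 / 0.1564 ≈ 1.5754
Items needed = n × 76 = 1.5754 × 76 ≈ 119.73 → round up to 120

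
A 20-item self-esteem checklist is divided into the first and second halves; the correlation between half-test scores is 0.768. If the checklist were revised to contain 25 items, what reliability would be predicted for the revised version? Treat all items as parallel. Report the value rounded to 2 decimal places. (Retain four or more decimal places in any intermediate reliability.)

Spearman-Brown correction (n = 2): r_full = 2·0.768/(1 + 0.768) = 0.8688
Length factor from 20 to 25 items: n = 25/20 = 1.2500
r_new = n·r_full / (1 + (n − 1)·r_full) = 1.0860 / 1.2172 ≈ 0.8922

0.89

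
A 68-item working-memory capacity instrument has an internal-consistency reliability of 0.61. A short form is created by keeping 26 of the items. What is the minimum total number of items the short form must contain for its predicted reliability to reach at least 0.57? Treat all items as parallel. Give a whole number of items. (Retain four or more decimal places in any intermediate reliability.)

58

First, r for the 26-item form: n = 26/68 = 0.3824, so r_26 = 0.3824·0.61/(1 + (0.3824 − 1)·0.61) = 0.3743
Length factor from the short form to reach 0.57: n' = 0.57(1 − 0.3743) / [0.3743(1 − 0.57)] ≈ 2.2159
Items = 2.2159 × 26 ≈ 57.61 → 58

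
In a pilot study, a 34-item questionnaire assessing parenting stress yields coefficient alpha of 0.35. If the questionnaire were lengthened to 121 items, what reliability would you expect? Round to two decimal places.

0.66

Length ratio n = 121/34 = 3.5588
r_new = 3.5588·0.35 / [1 + (3.5588 − 1)·0.35]
r_new = 1.2456 / 1.8956 ≈ 0.6571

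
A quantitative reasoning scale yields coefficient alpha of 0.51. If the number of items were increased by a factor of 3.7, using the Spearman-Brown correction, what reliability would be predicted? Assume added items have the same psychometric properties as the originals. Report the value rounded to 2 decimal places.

0.79

Apply the Spearman-Brown prophecy formula, r' = nr / [1 + (n − 1)r]:
r_new = (3.7 × 0.51) / (1 + (3.7 − 1) × 0.51)
r_new = 1.8870 / 2.3770 ≈ 0.7939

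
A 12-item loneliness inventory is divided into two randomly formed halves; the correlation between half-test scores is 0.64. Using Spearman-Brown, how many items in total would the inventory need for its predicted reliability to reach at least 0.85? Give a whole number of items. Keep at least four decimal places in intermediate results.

20

Corrected full-test reliability: r_full = 2 × 0.64 / (1 + 0.64) ≈ 0.7805
Solve Spearman-Brown for n: n = 0.85(1 − 0.7805) / [0.7805(1 − 0.85)] = 1.5936
Items = 1.5936 × 12 ≈ 19.12 → 20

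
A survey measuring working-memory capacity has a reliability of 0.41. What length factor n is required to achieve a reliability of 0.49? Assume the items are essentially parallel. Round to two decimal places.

n = 0.49(1 − 0.41) / [0.41(1 − 0.49)]
n = 0.2891 / 0.2091 ≈ 1.3826

1.38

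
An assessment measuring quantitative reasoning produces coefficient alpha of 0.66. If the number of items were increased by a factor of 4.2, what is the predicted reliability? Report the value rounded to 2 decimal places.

0.89

r_new = 4.2·0.66 / [1 + (4.2 − 1)·0.66]
r_new = 2.7720 / 3.1120 ≈ 0.8907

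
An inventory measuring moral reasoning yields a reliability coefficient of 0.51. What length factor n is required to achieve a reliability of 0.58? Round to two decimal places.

n = 0.58 × (1 − 0.51) / [ 0.51 × (1 − 0.58) ]
n = 0.2842 / 0.2142 ≈ 1.3268

1.33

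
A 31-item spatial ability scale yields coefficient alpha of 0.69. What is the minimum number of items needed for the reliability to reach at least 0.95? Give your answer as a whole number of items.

265

n = 0.95(1 − 0.69) / [0.69(1 − 0.95)]
n = 0.2945 / 0.0345 ≈ 8.5362
So the test needs 8.5362 × 31 ≈ 264.62 items; rounding up, 265.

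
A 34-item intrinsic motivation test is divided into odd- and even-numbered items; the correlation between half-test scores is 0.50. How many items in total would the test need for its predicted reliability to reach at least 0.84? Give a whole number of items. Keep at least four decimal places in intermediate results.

90

r_full = 2(0.50)/(1 + 0.50) = 0.6667
Solve Spearman-Brown for n: n = 0.84(1 − 0.6667) / [0.6667(1 − 0.84)] = 2.6246
Items = 2.6246 × 34 ≈ 89.24 → 90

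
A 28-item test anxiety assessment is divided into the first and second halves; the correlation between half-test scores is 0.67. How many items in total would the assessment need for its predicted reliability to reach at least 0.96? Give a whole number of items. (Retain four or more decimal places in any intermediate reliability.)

166

Corrected full-test reliability: r_full = 2 × 0.67 / (1 + 0.67) ≈ 0.8024
Solve Spearman-Brown for n: n = 0.96(1 − 0.8024) / [0.8024(1 − 0.96)] = 5.9103
Required items = 5.9103 × 28 = 165.49, so 166 items.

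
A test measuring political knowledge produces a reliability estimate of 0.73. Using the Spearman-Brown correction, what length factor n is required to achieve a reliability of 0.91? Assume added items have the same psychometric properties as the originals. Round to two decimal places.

Rearranging the Spearman-Brown formula for n,
n = r_target (1 − r_old) / [ r_old (1 − r_target) ]
n = [0.91 × 0.27] / [0.73 × 0.09]
  = 0.2457 / 0.0657 = 3.7397

3.74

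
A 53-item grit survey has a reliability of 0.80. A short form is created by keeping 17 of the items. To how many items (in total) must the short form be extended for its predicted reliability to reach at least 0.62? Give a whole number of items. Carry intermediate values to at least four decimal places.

22

First, r for the 17-item form: n = 17/53 = 0.3208, so r_17 = 0.3208·0.80/(1 + (0.3208 − 1)·0.80) = 0.5620
Length factor from the short form to reach 0.62: n' = 0.62(1 − 0.5620) / [0.5620(1 − 0.62)] ≈ 1.2716
Total items = 1.2716 × 17 = 21.62, rounded up to 22.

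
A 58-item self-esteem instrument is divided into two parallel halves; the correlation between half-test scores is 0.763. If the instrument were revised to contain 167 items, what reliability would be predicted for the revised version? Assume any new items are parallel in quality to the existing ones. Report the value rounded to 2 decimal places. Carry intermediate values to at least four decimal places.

0.95

Spearman-Brown correction (n = 2): r_full = 2·0.763/(1 + 0.763) = 0.8656
Then adjust to 167 items: n = 167/58 = 2.8793
r_new = n·r_full / (1 + (n − 1)·r_full) = 2.4923 / 2.6267 ≈ 0.9488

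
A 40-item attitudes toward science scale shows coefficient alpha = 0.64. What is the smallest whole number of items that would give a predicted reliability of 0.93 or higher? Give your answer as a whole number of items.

Rearranging the Spearman-Brown formula for n,
n = r*(1 − r) / [ r (1 − r*) ]
n = 0.93(1 − 0.64) / [0.64(1 − 0.93)]
  = 0.3348 / 0.0448 = 7.4732
Items needed = n × 40 = 7.4732 × 40 ≈ 298.93 → round up to 299

299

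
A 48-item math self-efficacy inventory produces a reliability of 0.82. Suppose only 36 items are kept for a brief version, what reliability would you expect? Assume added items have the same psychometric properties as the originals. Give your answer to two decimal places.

Length ratio n = 36/48 = 0.75
r_new = (0.75 × 0.82) / (1 + (0.75 − 1) × 0.82)
     = 0.6150 / 0.7950 = 0.7736

0.77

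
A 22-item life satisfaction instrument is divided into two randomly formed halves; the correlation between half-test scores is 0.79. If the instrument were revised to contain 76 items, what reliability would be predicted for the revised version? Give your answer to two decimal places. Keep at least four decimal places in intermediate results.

0.96

Spearman-Brown correction (n = 2): r_full = 2·0.79/(1 + 0.79) = 0.8827
Length factor from 22 to 76 items: n = 76/22 = 3.4545
r_new = n·r_full / (1 + (n − 1)·r_full) = 3.0493 / 3.1666 ≈ 0.9630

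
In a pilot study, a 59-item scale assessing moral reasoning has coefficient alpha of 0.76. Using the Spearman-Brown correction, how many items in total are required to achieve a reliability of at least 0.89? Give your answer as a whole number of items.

Rearranging the Spearman-Brown formula for n,
n = r*(1 − r) / [ r (1 − r*) ]
n = 0.89(1 − 0.76) / [0.76(1 − 0.89)]
  = 0.2136 / 0.0836 = 2.5550
Items needed = n × 59 = 2.5550 × 59 ≈ 150.75 → round up to 151

151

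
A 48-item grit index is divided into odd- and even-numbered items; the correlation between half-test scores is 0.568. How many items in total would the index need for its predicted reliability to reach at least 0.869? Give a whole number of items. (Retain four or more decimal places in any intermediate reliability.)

122

r_full = 2(0.568)/(1 + 0.568) = 0.7245
Solve Spearman-Brown for n: n = 0.869(1 − 0.7245) / [0.7245(1 − 0.869)] = 2.5225
Required items = 2.5225 × 48 = 121.08, so 122 items.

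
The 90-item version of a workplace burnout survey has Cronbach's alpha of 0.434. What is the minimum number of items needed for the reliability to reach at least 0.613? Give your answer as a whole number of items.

186

Spearman-Brown solved for the length factor n:
n = r_target (1 − r_old) / [ r_old (1 − r_target) ]
n = 0.613 × (1 − 0.434) / [ 0.434 × (1 − 0.613) ]
  = 0.346958 / 0.167958 = 2.0657
2.0657 × 90 = 185.91 → 186 items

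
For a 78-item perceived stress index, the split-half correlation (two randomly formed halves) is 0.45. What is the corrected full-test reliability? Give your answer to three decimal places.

0.621

r_full = 2(0.45) / (1 + 0.45)
       = 0.9000 / 1.4500 = 0.6207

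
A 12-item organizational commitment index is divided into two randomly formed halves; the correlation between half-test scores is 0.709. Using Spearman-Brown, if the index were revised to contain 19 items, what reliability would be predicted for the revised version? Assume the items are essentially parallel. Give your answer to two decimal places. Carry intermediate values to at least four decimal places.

0.89

Full-test reliability from the split-half r: r_full = 2(0.709)/(1 + 0.709) = 0.8297
Then adjust to 19 items: n = 19/12 = 1.5833
r_new = n·r_full / (1 + (n − 1)·r_full) = 1.3137 / 1.4840 ≈ 0.8852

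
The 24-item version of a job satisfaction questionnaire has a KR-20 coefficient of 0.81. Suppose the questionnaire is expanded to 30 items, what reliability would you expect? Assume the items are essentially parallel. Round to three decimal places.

The new length is 30/24 = 1.25 times the old.
Apply the Spearman-Brown prophecy formula, r' = nr / [1 + (n − 1)r]:
r_new = (1.25 × 0.81) / (1 + (1.25 − 1) × 0.81)
r_new = 1.0125 / 1.2025 ≈ 0.8420

0.842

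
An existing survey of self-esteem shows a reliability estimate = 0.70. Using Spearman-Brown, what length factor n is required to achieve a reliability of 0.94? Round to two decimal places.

6.71

n = 0.94 × (1 − 0.70) / [ 0.70 × (1 − 0.94) ]
n = 0.2820 / 0.0420 ≈ 6.7143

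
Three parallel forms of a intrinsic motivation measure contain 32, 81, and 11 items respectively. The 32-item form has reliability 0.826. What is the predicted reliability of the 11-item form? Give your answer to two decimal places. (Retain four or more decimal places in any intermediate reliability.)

0.62

The 81-item form is not needed; work directly from the 32-item form with n = 11/32 = 0.3438.
r_{11} = n·r / (1 + (n − 1)·r) = 0.2840 / 0.4580 ≈ 0.6201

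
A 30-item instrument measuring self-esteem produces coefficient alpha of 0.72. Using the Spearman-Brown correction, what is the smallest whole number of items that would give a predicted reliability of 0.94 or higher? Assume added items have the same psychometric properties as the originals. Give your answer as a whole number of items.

Rearranging the Spearman-Brown formula for n,
n = r*(1 − r) / [ r (1 − r*) ]
n = [0.94 × 0.28] / [0.72 × 0.06]
n = 0.2632 / 0.0432 ≈ 6.0926
So the test needs 6.0926 × 30 ≈ 182.78 items; rounding up, 183.

183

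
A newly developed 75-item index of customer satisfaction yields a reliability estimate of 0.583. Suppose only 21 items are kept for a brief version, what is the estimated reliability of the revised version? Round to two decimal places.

0.28

n = 21/75 = 0.28
Spearman-Brown: r_new = n·r / (1 + (n − 1)·r)
r_new = (0.28 × 0.583) / (1 + (0.28 − 1) × 0.583)
     = 0.1632 / 0.5802 = 0.2813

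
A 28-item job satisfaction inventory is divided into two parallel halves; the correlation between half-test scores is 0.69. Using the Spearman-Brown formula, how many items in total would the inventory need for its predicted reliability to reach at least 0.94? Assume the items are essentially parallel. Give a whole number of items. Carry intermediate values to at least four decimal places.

r_full = 2(0.69)/(1 + 0.69) = 0.8166
n = r_tgt(1 − r_full) / [r_full(1 − r_tgt)] = 0.94 × 0.1834 / (0.8166 × 0.06) ≈ 3.5186
Required items = 3.5186 × 28 = 98.52, so 99 items.

99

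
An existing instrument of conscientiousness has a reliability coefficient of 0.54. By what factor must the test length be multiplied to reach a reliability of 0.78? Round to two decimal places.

Spearman-Brown solved for the length factor n:
n = r_target (1 − r_old) / [ r_old (1 − r_target) ]
n = [0.78 × 0.46] / [0.54 × 0.22]
n = 0.3588 / 0.1188 ≈ 3.0202

3.02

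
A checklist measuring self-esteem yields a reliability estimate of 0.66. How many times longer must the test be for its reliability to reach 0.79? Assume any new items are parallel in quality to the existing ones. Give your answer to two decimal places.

1.94

n = 0.79 × (1 − 0.66) / [ 0.66 × (1 − 0.79) ]
n = 0.2686 / 0.1386 ≈ 1.9380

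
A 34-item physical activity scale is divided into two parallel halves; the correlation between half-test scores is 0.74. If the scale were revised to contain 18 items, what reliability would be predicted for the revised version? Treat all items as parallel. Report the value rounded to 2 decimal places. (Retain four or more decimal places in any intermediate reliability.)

Full-test reliability from the split-half r: r_full = 2(0.74)/(1 + 0.74) = 0.8506
Then adjust to 18 items: n = 18/34 = 0.5294
r_new = n·r_full / (1 + (n − 1)·r_full) = 0.4503 / 0.5997 ≈ 0.7509

0.75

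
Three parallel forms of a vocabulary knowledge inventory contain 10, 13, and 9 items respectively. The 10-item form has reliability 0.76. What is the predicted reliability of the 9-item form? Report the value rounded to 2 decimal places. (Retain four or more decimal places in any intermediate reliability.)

Only the ratio of lengths matters: n = 9/10 = 0.9000
r_{9} = n·r / (1 + (n − 1)·r) = 0.6840 / 0.9240 ≈ 0.7403

0.74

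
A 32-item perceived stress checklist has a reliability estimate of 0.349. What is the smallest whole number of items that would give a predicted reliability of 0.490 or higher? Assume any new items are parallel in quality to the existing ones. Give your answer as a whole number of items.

Invert Spearman-Brown to solve for n:
n = r*(1 − r) / [ r (1 − r*) ]
n = [0.490 × 0.651] / [0.349 × 0.510]
n = 0.318990 / 0.177990 ≈ 1.7922
1.7922 × 32 = 57.35 → 58 items

58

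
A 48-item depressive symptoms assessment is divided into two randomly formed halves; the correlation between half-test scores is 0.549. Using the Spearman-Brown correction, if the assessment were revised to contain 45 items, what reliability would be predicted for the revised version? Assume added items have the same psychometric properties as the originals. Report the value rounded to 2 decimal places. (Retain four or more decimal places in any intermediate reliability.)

0.70

First correct the split-half correlation to full-test reliability: r_full = 2 × 0.549 / (1 + 0.549) ≈ 0.7088
Then adjust to 45 items: n = 45/48 = 0.9375
r_new = n·r_full / (1 + (n − 1)·r_full) = 0.6645 / 0.9557 ≈ 0.6953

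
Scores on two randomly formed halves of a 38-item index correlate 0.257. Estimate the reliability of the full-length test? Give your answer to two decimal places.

r_full = 2r_hh / (1 + r_hh) = 2 × 0.257 / (1 + 0.257)
r_full = 0.5140 / 1.2570 ≈ 0.4089

0.41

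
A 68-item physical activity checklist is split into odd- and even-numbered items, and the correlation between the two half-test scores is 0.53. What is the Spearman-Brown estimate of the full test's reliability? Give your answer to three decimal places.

0.693

Apply the Spearman-Brown correction with n = 2:
r_full = 2(0.53) / (1 + 0.53)
r_full = 1.0600 / 1.5300 ≈ 0.6928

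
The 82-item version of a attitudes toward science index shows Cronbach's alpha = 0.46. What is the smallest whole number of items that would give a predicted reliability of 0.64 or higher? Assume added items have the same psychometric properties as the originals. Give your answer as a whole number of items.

172

n = [0.64 × 0.54] / [0.46 × 0.36]
n = 0.3456 / 0.1656 ≈ 2.0870
So the test needs 2.0870 × 82 ≈ 171.13 items; rounding up, 172.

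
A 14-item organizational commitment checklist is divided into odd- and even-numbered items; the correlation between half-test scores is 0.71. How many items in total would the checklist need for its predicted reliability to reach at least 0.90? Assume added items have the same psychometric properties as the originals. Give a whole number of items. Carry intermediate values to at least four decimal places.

26

r_full = 2(0.71)/(1 + 0.71) = 0.8304
Solve Spearman-Brown for n: n = 0.90(1 − 0.8304) / [0.8304(1 − 0.90)] = 1.8382
Required items = 1.8382 × 14 = 25.73, so 26 items.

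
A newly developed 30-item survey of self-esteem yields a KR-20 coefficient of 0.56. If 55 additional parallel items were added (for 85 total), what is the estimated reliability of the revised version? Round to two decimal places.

The new length is 85/30 = 2.8333 times the old.
Spearman-Brown: r_new = n·r / (1 + (n − 1)·r)
r_new = 2.8333·0.56 / [1 + (2.8333 − 1)·0.56]
     = 1.5866 / 2.0266 = 0.7829

0.78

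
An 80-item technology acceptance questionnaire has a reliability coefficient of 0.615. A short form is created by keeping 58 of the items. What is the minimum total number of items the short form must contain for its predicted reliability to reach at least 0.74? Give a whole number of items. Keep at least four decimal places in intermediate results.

143

Short-form reliability: n = 58/80 = 0.7250; r_58 = n·r/(1+(n−1)r) ≈ 0.5366
Then solve for n' with r_old = 0.5366, r_target = 0.74: n' = 0.74(1 − 0.5366)/[0.5366(1 − 0.74)] = 2.4579
Total items = 2.4579 × 58 = 142.56, rounded up to 143.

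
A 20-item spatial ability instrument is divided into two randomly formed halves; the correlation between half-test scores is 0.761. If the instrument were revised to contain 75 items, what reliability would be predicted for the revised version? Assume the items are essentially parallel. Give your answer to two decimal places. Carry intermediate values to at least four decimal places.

Full-test reliability from the split-half r: r_full = 2(0.761)/(1 + 0.761) = 0.8643
Length factor from 20 to 75 items: n = 75/20 = 3.7500
r_new = n·r_full / (1 + (n − 1)·r_full) = 3.2411 / 3.3768 ≈ 0.9598

0.96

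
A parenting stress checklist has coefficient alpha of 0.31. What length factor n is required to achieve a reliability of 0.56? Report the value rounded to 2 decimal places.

n = 0.56(1 − 0.31) / [0.31(1 − 0.56)]
  = 0.3864 / 0.1364 = 2.8328

2.83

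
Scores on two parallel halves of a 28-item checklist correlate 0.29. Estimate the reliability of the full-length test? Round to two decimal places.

0.45

r_full = 2r_hh / (1 + r_hh) = 2 × 0.29 / (1 + 0.29)
       = 0.5800 / 1.2900 = 0.4496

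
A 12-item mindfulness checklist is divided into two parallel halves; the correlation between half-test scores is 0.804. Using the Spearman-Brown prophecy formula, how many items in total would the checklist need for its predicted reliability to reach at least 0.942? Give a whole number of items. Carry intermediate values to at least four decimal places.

r_full = 2(0.804)/(1 + 0.804) = 0.8914
Solve Spearman-Brown for n: n = 0.942(1 − 0.8914) / [0.8914(1 − 0.942)] = 1.9787
Items = 1.9787 × 12 ≈ 23.74 → 24

24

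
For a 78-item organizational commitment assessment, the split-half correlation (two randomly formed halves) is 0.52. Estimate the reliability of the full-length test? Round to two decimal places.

0.68

The full test is twice the length of either half (n = 2).
r_full = 2r_hh / (1 + r_hh) = 2 × 0.52 / (1 + 0.52)
       = 1.0400 / 1.5200 = 0.6842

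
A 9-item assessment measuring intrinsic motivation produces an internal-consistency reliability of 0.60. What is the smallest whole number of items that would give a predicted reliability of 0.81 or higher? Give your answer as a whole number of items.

Rearranging the Spearman-Brown formula for n,
n = r*(1 − r) / [ r (1 − r*) ]
n = [0.81 × 0.40] / [0.60 × 0.19]
n = 0.3240 / 0.1140 ≈ 2.8421
2.8421 × 9 = 25.58 → 26 items

26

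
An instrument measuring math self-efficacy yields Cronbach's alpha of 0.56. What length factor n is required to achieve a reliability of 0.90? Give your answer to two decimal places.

7.07

n = [0.90 × 0.44] / [0.56 × 0.10]
n = 0.3960 / 0.0560 ≈ 7.0714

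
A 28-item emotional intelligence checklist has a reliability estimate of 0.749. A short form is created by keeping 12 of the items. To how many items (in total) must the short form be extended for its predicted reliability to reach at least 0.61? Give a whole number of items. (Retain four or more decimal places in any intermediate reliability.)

15

First, r for the 12-item form: n = 12/28 = 0.4286, so r_12 = 0.4286·0.749/(1 + (0.4286 − 1)·0.749) = 0.5612
Then solve for n' with r_old = 0.5612, r_target = 0.61: n' = 0.61(1 − 0.5612)/[0.5612(1 − 0.61)] = 1.2230
Total items = 1.2230 × 12 = 14.68, rounded up to 15.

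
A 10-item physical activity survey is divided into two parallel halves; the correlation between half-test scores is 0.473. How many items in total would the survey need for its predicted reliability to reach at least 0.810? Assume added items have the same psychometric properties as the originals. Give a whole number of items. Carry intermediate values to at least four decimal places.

24

Corrected full-test reliability: r_full = 2 × 0.473 / (1 + 0.473) ≈ 0.6422
n = r_tgt(1 − r_full) / [r_full(1 − r_tgt)] = 0.810 × 0.3578 / (0.6422 × 0.190) ≈ 2.3752
Required items = 2.3752 × 10 = 23.75, so 24 items.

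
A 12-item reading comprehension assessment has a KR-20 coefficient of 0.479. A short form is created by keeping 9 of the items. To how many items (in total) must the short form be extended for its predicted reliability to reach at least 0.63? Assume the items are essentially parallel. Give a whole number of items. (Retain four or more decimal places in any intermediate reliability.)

First, r for the 9-item form: n = 9/12 = 0.7500, so r_9 = 0.7500·0.479/(1 + (0.7500 − 1)·0.479) = 0.4081
Then solve for n' with r_old = 0.4081, r_target = 0.63: n' = 0.63(1 − 0.4081)/[0.4081(1 − 0.63)] = 2.4696
Total items = 2.4696 × 9 = 22.23, rounded up to 23.

23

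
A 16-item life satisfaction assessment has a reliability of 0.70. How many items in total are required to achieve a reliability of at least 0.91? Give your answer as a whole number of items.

Invert Spearman-Brown to solve for n:
n = r*(1 − r) / [ r (1 − r*) ]
n = 0.91(1 − 0.70) / [0.70(1 − 0.91)]
n = 0.2730 / 0.0630 ≈ 4.3333
So the test needs 4.3333 × 16 ≈ 69.33 items; rounding up, 70.

70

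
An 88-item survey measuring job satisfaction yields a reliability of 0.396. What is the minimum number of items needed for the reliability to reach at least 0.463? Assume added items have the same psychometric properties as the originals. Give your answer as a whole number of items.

Spearman-Brown solved for the length factor n:
n = r_target (1 − r_old) / [ r_old (1 − r_target) ]
n = 0.463 × (1 − 0.396) / [ 0.396 × (1 − 0.463) ]
  = 0.279652 / 0.212652 = 1.3151
Items needed = n × 88 = 1.3151 × 88 ≈ 115.73 → round up to 116

116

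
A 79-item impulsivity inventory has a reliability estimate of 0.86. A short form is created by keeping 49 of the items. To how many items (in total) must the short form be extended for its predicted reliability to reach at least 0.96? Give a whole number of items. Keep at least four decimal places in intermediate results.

Short-form reliability: n = 49/79 = 0.6203; r_49 = n·r/(1+(n−1)r) ≈ 0.7921
Then solve for n' with r_old = 0.7921, r_target = 0.96: n' = 0.96(1 − 0.7921)/[0.7921(1 − 0.96)] = 6.2992
Items = 6.2992 × 49 ≈ 308.66 → 309

309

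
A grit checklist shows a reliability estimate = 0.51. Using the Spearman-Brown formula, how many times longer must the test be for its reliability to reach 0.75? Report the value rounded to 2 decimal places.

2.88

Invert Spearman-Brown to solve for n:
n = r_target (1 − r_old) / [ r_old (1 − r_target) ]
n = 0.75 × (1 − 0.51) / [ 0.51 × (1 − 0.75) ]
  = 0.3675 / 0.1275 = 2.8824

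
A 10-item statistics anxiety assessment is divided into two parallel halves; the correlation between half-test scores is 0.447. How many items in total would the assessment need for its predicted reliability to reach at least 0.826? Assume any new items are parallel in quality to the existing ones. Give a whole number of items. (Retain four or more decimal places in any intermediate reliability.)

r_full = 2(0.447)/(1 + 0.447) = 0.6178
Solve Spearman-Brown for n: n = 0.826(1 − 0.6178) / [0.6178(1 − 0.826)] = 2.9368
Items = 2.9368 × 10 ≈ 29.37 → 30

30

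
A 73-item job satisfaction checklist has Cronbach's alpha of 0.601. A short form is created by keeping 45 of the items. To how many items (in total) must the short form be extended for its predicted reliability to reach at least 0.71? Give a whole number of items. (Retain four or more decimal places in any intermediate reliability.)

119

First, r for the 45-item form: n = 45/73 = 0.6164, so r_45 = 0.6164·0.601/(1 + (0.6164 − 1)·0.601) = 0.4815
Then solve for n' with r_old = 0.4815, r_target = 0.71: n' = 0.71(1 − 0.4815)/[0.4815(1 − 0.71)] = 2.6364
Total items = 2.6364 × 45 = 118.64, rounded up to 119.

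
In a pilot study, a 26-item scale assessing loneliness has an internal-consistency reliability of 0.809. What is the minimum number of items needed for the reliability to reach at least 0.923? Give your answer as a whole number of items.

74

Rearranging the Spearman-Brown formula for n,
n = r*(1 − r) / [ r (1 − r*) ]
n = 0.923(1 − 0.809) / [0.809(1 − 0.923)]
  = 0.176293 / 0.062293 = 2.8301
So the test needs 2.8301 × 26 ≈ 73.58 items; rounding up, 74.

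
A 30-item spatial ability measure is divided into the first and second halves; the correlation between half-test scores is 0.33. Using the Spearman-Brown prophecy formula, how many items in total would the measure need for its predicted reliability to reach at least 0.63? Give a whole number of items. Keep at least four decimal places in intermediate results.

r_full = 2(0.33)/(1 + 0.33) = 0.4962
n = r_tgt(1 − r_full) / [r_full(1 − r_tgt)] = 0.63 × 0.5038 / (0.4962 × 0.37) ≈ 1.7288
Required items = 1.7288 × 30 = 51.86, so 52 items.

52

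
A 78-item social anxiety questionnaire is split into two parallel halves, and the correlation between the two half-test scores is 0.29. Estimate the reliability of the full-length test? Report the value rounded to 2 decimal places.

0.45

r_full = 2(0.29) / (1 + 0.29)
       = 0.5800 / 1.2900 = 0.4496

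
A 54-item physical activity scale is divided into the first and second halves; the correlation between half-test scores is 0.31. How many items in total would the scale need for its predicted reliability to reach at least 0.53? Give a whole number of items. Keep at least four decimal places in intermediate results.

Corrected full-test reliability: r_full = 2 × 0.31 / (1 + 0.31) ≈ 0.4733
n = r_tgt(1 − r_full) / [r_full(1 − r_tgt)] = 0.53 × 0.5267 / (0.4733 × 0.47) ≈ 1.2549
Items = 1.2549 × 54 ≈ 67.76 → 68

68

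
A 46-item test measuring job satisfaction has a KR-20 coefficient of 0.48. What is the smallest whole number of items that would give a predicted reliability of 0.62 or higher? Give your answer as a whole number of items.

Rearranging the Spearman-Brown formula for n,
n = r*(1 − r) / [ r (1 − r*) ]
n = 0.62 × (1 − 0.48) / [ 0.48 × (1 − 0.62) ]
n = 0.3224 / 0.1824 ≈ 1.7675
1.7675 × 46 = 81.31 → 82 items

82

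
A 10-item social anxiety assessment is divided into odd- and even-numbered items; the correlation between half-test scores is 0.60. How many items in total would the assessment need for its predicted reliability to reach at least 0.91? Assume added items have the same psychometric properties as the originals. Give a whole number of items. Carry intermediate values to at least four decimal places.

r_full = 2(0.60)/(1 + 0.60) = 0.7500
n = r_tgt(1 − r_full) / [r_full(1 − r_tgt)] = 0.91 × 0.2500 / (0.7500 × 0.09) ≈ 3.3704
Required items = 3.3704 × 10 = 33.70, so 34 items.

34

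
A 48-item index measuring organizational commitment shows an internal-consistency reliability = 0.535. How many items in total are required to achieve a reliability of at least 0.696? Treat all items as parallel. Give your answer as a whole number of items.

96

Rearranging the Spearman-Brown formula for n,
n = r*(1 − r) / [ r (1 − r*) ]
n = 0.696 × (1 − 0.535) / [ 0.535 × (1 − 0.696) ]
n = 0.323640 / 0.162640 ≈ 1.9899
Items needed = n × 48 = 1.9899 × 48 ≈ 95.52 → round up to 96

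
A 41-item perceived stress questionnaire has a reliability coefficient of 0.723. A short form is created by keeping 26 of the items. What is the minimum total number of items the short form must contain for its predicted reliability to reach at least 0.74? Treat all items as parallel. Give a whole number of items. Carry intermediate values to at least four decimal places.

First, r for the 26-item form: n = 26/41 = 0.6341, so r_26 = 0.6341·0.723/(1 + (0.6341 − 1)·0.723) = 0.6234
Length factor from the short form to reach 0.74: n' = 0.74(1 − 0.6234) / [0.6234(1 − 0.74)] ≈ 1.7194
Total items = 1.7194 × 26 = 44.70, rounded up to 45.

45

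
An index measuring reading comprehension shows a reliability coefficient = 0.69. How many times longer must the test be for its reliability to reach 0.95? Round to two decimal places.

Spearman-Brown solved for the length factor n:
n = r_target (1 − r_old) / [ r_old (1 − r_target) ]
n = 0.95(1 − 0.69) / [0.69(1 − 0.95)]
n = 0.2945 / 0.0345 ≈ 8.5362

8.54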